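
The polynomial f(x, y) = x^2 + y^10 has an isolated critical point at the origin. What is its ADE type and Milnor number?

The Hessian of f at 0 is [[2, 0], [0, 0]] with rank 1, so corank 1. A Groebner basis of the Jacobian ideal J(f) in C{x,y} is {y^9, x}; counting standard monomials gives mu = 9. Corank 1: A-series; mu = 9 gives A_9.

Type A9, Milnor number mu = 9.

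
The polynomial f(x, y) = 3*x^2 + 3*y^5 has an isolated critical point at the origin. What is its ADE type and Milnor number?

Type A_{4}, Milnor number mu = 4.

The Hessian of f at 0 is [[6, 0], [0, 0]] with rank 1, so corank 1. A Groebner basis of the Jacobian ideal J(f) in C{x,y} is {y^4, x}; counting standard monomials gives mu = 4. Corank 1: A-series; mu = 4 gives A_4.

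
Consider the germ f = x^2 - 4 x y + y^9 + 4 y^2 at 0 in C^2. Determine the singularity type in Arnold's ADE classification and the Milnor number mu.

The Hessian of f at 0 has rank 1. Corank 1: A-series; mu = 8 gives A_8.

Type A_8, Milnor number mu = 8.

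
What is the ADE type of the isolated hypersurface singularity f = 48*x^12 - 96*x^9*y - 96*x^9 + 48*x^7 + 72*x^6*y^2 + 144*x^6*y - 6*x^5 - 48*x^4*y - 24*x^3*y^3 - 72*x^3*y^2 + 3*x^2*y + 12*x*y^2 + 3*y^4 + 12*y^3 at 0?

The Hessian of f at 0 is [[0, 0], [0, 0]] with rank 0, so corank 2. A Groebner basis of the Jacobian ideal J(f) in C{x,y} is {x^3 - 2*x^2 + 8*y^2, x^2/4 + y^3 - y^2, x*y + 2*y^2}; counting standard monomials gives mu = 5. Corank 2; j^3 = 3*y*(x + 2*y)^2 has shape L^2 M (L != M), so D-series; mu = 5 gives D_5.

D_5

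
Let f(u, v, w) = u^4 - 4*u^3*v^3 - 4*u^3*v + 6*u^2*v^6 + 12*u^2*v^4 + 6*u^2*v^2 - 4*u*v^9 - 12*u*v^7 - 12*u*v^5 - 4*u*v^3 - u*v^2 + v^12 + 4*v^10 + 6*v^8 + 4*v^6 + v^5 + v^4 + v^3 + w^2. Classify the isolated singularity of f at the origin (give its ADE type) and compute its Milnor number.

The Hessian of f at 0 is [[0, 0, 0], [0, 0, 0], [0, 0, 2]] with rank 1, so corank 2. A Groebner basis of the Jacobian ideal J(f) in C{u,v,w} is {u^3 - v^2/4, v^3, u*v - v^2, w}; counting standard monomials gives mu = 5. Corank 2; j^3 = -v^2*(u - v) has shape L^2 M (L != M), so D-series; mu = 5 gives D_5.

Type D_{5}, Milnor number mu = 5.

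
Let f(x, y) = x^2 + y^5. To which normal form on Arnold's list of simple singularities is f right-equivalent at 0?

A4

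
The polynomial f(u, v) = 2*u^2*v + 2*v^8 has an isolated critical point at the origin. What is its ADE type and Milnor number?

Type D_9, Milnor number mu = 9.

The Hessian of f at 0 is [[0, 0], [0, 0]] with rank 0, so corank 2. A Groebner basis of the Jacobian ideal J(f) in C{u,v} is {u^2/8 + v^7, u^3, u*v}; counting standard monomials gives mu = 9. Corank 2; j^3 = 2*u^2*v has shape L^2 M (L != M), so D-series; mu = 9 gives D_9.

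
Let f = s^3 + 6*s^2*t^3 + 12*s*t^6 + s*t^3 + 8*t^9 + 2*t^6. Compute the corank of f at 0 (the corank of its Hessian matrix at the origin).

2

Hessian at 0 has rank 0.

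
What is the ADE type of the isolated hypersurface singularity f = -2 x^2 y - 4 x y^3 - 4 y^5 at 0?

D_6

The Hessian of f at 0 is [[0, 0], [0, 0]] with rank 0, so corank 2. A Groebner basis of the Jacobian ideal J(f) in C{x,y} is {x^3, x^2*y, -x^2/4 + x*y^2, x*y + y^3}; counting standard monomials gives mu = 6. Corank 2; j^3 = -2*x^2*y has shape L^2 M (L != M), so D-series; mu = 6 gives D_6.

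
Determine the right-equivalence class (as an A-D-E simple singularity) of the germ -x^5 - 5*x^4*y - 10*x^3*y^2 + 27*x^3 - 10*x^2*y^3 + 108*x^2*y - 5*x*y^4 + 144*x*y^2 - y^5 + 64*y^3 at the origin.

E_{8}

The Hessian of f at 0 is [[0, 0], [0, 0]] with rank 0, so corank 2. A Groebner basis of the Jacobian ideal J(f) in C{x,y} is {y^5, x*y^3 + 5*y^4/4, x^2 + 8*x*y/3 + 16*y^2/9}; counting standard monomials gives mu = 8. Corank 2; j^3 = (3*x + 4*y)^3 is a perfect cube, so E-series; the 5-jet and mu = 8 give E_8.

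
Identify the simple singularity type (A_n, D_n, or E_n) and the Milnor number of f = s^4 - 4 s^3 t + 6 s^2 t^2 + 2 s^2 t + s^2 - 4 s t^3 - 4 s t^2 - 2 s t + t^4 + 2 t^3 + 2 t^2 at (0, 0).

The Hessian of f at 0 has rank 2. Corank 0: nondegenerate Morse point, so A_1.

Type A_{1}, Milnor number mu = 1.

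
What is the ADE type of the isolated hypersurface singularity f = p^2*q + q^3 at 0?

D_4

The Hessian of f at 0 is [[0, 0], [0, 0]] with rank 0, so corank 2. A Groebner basis of the Jacobian ideal J(f) in C{p,q} is {q^3, p^2 + 3*q^2, p*q}; counting standard monomials gives mu = 4. Corank 2; j^3 = q*(p^2 + q^2) splits into three distinct lines over C (the quadratic factor has nonzero discriminant), so D_4.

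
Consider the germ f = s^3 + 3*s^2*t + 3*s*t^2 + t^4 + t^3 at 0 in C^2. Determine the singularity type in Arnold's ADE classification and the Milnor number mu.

The Hessian of f at 0 is [[0, 0], [0, 0]] with rank 0, so corank 2. A Groebner basis of the Jacobian ideal J(f) in C{s,t} is {t^3, s^2 + 2*s*t + t^2}; counting standard monomials gives mu = 6. Corank 2; j^3 = (s + t)^3 is a perfect cube, so E-series; the 4-jet and mu = 6 give E_6.

Type E_6, Milnor number mu = 6.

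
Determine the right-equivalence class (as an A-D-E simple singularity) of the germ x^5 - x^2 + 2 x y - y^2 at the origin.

A_4

The Hessian of f at 0 has rank 1. Corank 1: A-series; mu = 4 gives A_4.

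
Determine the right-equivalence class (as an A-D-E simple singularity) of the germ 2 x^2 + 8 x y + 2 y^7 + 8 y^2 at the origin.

The Hessian of f at 0 is [[4, 8], [8, 16]] with rank 1, so corank 1. A Groebner basis of the Jacobian ideal J(f) in C{x,y} is {y^6, x + 2*y}; counting standard monomials gives mu = 6. Corank 1: A-series; mu = 6 gives A_6.

A_{6}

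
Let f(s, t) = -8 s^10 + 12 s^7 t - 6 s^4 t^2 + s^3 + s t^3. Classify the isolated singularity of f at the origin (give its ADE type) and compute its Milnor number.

Type E_7, Milnor number mu = 7.

The Hessian of f at 0 has rank 0. Corank 2; j^3 = s^3 is a perfect cube, so E-series; the 4-jet and mu = 7 give E_7.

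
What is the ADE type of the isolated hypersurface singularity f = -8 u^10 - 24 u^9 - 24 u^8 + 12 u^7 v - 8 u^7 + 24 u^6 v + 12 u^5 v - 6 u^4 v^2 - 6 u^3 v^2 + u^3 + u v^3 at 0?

The Hessian of f at 0 has rank 0. Corank 2; j^3 = u^3 is a perfect cube, so E-series; the 4-jet and mu = 7 give E_7.

E_{7}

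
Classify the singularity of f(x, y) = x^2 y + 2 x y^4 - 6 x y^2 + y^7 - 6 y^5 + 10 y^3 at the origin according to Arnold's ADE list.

The Hessian of f at 0 has rank 0. Corank 2; j^3 = y*(x^2 - 6*x*y + 10*y^2) splits into three distinct lines over C (the quadratic factor has nonzero discriminant), so D_4.

D4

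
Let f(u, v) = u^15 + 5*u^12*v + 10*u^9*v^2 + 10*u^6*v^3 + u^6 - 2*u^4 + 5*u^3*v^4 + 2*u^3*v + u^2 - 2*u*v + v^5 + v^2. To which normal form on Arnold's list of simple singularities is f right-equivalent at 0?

A_{4}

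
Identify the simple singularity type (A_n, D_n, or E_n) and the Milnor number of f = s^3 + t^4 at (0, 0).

The Hessian of f at 0 has rank 0. Corank 2; j^3 = s^3 is a perfect cube, so E-series; the 4-jet and mu = 6 give E_6.

Type E_6, Milnor number mu = 6.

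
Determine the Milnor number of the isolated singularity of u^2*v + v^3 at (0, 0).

4

The Hessian of f at 0 has rank 0. Corank 2; j^3 = v*(u^2 + v^2) splits into three distinct lines over C (the quadratic factor has nonzero discriminant), so D_4.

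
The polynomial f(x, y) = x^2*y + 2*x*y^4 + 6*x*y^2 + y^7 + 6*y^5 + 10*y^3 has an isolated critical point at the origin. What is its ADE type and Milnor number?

The Hessian of f at 0 has rank 0. Corank 2; j^3 = y*(x^2 + 6*x*y + 10*y^2) splits into three distinct lines over C (the quadratic factor has nonzero discriminant), so D_4.

Type D_{4}, Milnor number mu = 4.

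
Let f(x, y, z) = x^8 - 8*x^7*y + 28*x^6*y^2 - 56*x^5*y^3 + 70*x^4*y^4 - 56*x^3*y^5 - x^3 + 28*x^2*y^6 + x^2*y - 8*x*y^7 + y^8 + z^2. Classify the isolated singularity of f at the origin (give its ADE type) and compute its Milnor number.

The Hessian of f at 0 is [[0, 0, 0], [0, 0, 0], [0, 0, 2]] with rank 1, so corank 2. A Groebner basis of the Jacobian ideal J(f) in C{x,y,z} is {x*y/8 + y^7, x*y^2, x^2 - x*y, z}; counting standard monomials gives mu = 9. Corank 2; j^3 = -x^2*(x - y) has shape L^2 M (L != M), so D-series; mu = 9 gives D_9.

Type D_9, Milnor number mu = 9.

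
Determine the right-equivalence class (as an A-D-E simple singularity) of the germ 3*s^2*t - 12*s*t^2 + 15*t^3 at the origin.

D_{4}

The Hessian of f at 0 is [[0, 0], [0, 0]] with rank 0, so corank 2. A Groebner basis of the Jacobian ideal J(f) in C{s,t} is {t^3, s^2 - t^2, s*t - 2*t^2}; counting standard monomials gives mu = 4. Corank 2; j^3 = 3*t*(s^2 - 4*s*t + 5*t^2) splits into three distinct lines over C (the quadratic factor has nonzero discriminant), so D_4.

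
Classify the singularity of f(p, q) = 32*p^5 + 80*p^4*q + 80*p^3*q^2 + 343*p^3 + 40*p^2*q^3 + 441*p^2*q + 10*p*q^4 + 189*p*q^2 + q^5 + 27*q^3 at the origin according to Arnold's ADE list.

The Hessian of f at 0 is [[0, 0], [0, 0]] with rank 0, so corank 2. A Groebner basis of the Jacobian ideal J(f) in C{p,q} is {q^5, p*q^3 + 25*q^4/56, p^2 + 6*p*q/7 + 9*q^2/49}; counting standard monomials gives mu = 8. Corank 2; j^3 = (7*p + 3*q)^3 is a perfect cube, so E-series; the 5-jet and mu = 8 give E_8.

E8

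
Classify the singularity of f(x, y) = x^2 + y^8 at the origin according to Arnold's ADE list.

The Hessian of f at 0 is [[2, 0], [0, 0]] with rank 1, so corank 1. A Groebner basis of the Jacobian ideal J(f) in C{x,y} is {y^7, x}; counting standard monomials gives mu = 7. Corank 1: A-series; mu = 7 gives A_7.

A_{7}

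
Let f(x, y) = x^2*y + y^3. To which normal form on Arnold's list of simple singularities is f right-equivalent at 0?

D4

The Hessian of f at 0 has rank 0. Corank 2; j^3 = y*(x^2 + y^2) splits into three distinct lines over C (the quadratic factor has nonzero discriminant), so D_4.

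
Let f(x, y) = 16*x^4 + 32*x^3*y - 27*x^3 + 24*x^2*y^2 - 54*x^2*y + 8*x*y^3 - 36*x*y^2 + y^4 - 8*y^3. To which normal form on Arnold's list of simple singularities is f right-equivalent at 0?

The Hessian of f at 0 is [[0, 0], [0, 0]] with rank 0, so corank 2. A Groebner basis of the Jacobian ideal J(f) in C{x,y} is {y^4, x*y^2 + 11*y^3/18, x^2 + 4*x*y/3 + 4*y^2/9}; counting standard monomials gives mu = 6. Corank 2; j^3 = -(3*x + 2*y)^3 is a perfect cube, so E-series; the 4-jet and mu = 6 give E_6.

E6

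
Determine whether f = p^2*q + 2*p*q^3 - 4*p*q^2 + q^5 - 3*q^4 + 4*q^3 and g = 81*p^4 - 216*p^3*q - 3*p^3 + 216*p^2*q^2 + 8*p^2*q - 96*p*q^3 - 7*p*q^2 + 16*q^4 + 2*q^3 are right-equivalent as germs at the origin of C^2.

Yes.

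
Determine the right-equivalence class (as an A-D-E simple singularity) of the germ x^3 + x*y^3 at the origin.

E_{7}

The Hessian of f at 0 is [[0, 0], [0, 0]] with rank 0, so corank 2. A Groebner basis of the Jacobian ideal J(f) in C{x,y} is {x^3, x*y^2, 3*x^2 + y^3}; counting standard monomials gives mu = 7. Corank 2; j^3 = x^3 is a perfect cube, so E-series; the 4-jet and mu = 7 give E_7.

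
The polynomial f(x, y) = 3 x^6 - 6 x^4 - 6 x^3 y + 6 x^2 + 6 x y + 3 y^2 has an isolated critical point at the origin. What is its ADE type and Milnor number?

The Hessian of f at 0 is [[12, 6], [6, 6]] with rank 2, so corank 0. A Groebner basis of the Jacobian ideal J(f) in C{x,y} is {x, y}; counting standard monomials gives mu = 1. Corank 0: nondegenerate Morse point, so A_1.

Type A_1, Milnor number mu = 1.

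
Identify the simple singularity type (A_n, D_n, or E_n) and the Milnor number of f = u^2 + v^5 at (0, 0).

Type A4, Milnor number mu = 4.

The Hessian of f at 0 is [[2, 0], [0, 0]] with rank 1, so corank 1. A Groebner basis of the Jacobian ideal J(f) in C{u,v} is {v^4, u}; counting standard monomials gives mu = 4. Corank 1: A-series; mu = 4 gives A_4.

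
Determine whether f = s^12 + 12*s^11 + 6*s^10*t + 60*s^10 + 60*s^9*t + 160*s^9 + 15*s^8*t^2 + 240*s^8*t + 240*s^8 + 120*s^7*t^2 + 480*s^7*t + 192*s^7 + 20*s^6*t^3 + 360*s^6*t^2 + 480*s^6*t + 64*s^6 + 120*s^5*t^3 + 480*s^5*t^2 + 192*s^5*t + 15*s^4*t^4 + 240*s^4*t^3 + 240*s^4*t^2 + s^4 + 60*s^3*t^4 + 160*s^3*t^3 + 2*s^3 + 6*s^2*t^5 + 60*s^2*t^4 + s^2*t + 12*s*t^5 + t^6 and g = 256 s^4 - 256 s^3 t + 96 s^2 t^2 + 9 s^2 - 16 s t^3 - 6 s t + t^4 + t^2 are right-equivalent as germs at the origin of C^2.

The Hessian of f at 0 has rank 0. Corank 2; j^3 = s^2*(2*s + t) has shape L^2 M (L != M), so D-series; mu = 7 gives D_7. The Hessian of g at 0 has rank 1. Corank 1: A-series; mu = 3 gives A_3. f is D_7 but g is A_3, hence not right-equivalent.

No.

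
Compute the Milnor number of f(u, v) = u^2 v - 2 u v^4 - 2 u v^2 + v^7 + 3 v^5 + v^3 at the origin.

The Hessian of f at 0 is [[0, 0], [0, 0]] with rank 0, so corank 2. A Groebner basis of the Jacobian ideal J(f) in C{u,v} is {-u*v + v^4 + v^2, u*v^2 - v^3, u^2 + 3*u*v - 4*v^2}; counting standard monomials gives mu = 6. Corank 2; j^3 = v*(u - v)^2 has shape L^2 M (L != M), so D-series; mu = 6 gives D_6.

6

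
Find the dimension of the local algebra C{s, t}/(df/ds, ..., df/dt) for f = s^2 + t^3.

The Hessian of f at 0 has rank 1. Corank 1: A-series; mu = 2 gives A_2.

2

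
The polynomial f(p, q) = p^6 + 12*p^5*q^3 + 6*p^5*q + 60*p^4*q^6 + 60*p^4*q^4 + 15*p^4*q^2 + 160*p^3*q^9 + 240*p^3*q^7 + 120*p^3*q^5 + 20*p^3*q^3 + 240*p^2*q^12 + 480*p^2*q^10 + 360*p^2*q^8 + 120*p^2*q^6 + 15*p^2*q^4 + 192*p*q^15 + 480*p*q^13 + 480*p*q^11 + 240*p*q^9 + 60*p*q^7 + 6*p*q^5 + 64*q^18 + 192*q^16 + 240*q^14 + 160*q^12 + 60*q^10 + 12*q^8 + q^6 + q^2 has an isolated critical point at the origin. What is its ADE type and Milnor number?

Type A_5, Milnor number mu = 5.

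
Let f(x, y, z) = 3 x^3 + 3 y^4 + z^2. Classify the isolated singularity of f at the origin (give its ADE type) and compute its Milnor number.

Type E6, Milnor number mu = 6.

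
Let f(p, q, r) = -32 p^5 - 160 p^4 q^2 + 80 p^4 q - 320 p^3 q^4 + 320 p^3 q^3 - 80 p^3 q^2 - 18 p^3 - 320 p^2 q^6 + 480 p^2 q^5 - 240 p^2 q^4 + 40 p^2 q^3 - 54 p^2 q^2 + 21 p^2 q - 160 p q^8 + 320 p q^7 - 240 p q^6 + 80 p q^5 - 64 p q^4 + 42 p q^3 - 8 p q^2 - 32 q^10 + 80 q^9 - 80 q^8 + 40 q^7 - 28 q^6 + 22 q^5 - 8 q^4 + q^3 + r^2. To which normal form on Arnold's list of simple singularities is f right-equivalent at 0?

The Hessian of f at 0 is [[0, 0, 0], [0, 0, 0], [0, 0, 2]] with rank 1, so corank 2. A Groebner basis of the Jacobian ideal J(f) in C{p,q,r} is {p^3 + 2197*p^2/6516 - 1835*p*q/9774 + 491*q^2/19548, p^2*q + 367*p^2/543 - 553*p*q/1629 + 62*q^2/1629, 739*p^2/724 + p*q^2 - 377*p*q/1086 + 5*q^2/2172, 15*p^2/362 + 176*p*q/181 + q^3 - 119*q^2/362, r}; counting standard monomials gives mu = 6. Corank 2; j^3 = -(2*p - q)*(3*p - q)^2 has shape L^2 M (L != M), so D-series; mu = 6 gives D_6.

D_6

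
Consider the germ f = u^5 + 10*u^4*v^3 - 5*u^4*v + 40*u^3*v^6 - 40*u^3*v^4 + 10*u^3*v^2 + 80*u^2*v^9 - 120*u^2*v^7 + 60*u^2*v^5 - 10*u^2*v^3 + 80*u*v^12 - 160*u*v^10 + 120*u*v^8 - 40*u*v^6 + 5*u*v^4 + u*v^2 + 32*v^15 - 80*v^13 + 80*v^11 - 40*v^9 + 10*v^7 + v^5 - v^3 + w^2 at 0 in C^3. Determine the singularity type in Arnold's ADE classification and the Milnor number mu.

Type D_{6}, Milnor number mu = 6.

The Hessian of f at 0 has rank 1. Corank 2; j^3 = v^2*(u - v) has shape L^2 M (L != M), so D-series; mu = 6 gives D_6.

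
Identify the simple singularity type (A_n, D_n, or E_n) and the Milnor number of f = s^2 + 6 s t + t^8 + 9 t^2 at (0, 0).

Type A7, Milnor number mu = 7.

The Hessian of f at 0 is [[2, 6], [6, 18]] with rank 1, so corank 1. A Groebner basis of the Jacobian ideal J(f) in C{s,t} is {t^7, s + 3*t}; counting standard monomials gives mu = 7. Corank 1: A-series; mu = 7 gives A_7.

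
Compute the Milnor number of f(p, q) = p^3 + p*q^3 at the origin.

7

The Hessian of f at 0 has rank 0. Corank 2; j^3 = p^3 is a perfect cube, so E-series; the 4-jet and mu = 7 give E_7.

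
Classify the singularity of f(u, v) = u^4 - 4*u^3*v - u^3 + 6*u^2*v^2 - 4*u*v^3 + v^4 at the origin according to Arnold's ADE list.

E_6

The Hessian of f at 0 is [[0, 0], [0, 0]] with rank 0, so corank 2. A Groebner basis of the Jacobian ideal J(f) in C{u,v} is {v^4, u*v^2 - v^3/3, u^2}; counting standard monomials gives mu = 6. Corank 2; j^3 = -u^3 is a perfect cube, so E-series; the 4-jet and mu = 6 give E_6.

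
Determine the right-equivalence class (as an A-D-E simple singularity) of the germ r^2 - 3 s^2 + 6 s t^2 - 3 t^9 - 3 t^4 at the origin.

A_{8}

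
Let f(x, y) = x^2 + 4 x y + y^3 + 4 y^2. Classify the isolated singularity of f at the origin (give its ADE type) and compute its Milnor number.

Type A2, Milnor number mu = 2.

The Hessian of f at 0 is [[2, 4], [4, 8]] with rank 1, so corank 1. A Groebner basis of the Jacobian ideal J(f) in C{x,y} is {y^2, x + 2*y}; counting standard monomials gives mu = 2. Corank 1: A-series; mu = 2 gives A_2.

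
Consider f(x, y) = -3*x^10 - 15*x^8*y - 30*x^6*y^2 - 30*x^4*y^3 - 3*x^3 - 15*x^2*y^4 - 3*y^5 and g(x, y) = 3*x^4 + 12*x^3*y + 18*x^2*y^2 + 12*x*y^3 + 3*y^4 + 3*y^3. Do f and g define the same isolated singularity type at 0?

The Hessian of f at 0 has rank 0. Corank 2; j^3 = -3*x^3 is a perfect cube, so E-series; the 5-jet and mu = 8 give E_8. The Hessian of g at 0 has rank 0. Corank 2; j^3 = 3*y^3 is a perfect cube, so E-series; the 4-jet and mu = 6 give E_6. f is E_8 but g is E_6, hence not right-equivalent.

No.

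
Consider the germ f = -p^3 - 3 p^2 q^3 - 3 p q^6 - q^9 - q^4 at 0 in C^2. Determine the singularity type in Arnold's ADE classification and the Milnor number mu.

Type E_6, Milnor number mu = 6.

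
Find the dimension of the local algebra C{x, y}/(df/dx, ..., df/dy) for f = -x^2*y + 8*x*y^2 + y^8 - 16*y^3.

9

The Hessian of f at 0 has rank 0. Corank 2; j^3 = -y*(x - 4*y)^2 has shape L^2 M (L != M), so D-series; mu = 9 gives D_9.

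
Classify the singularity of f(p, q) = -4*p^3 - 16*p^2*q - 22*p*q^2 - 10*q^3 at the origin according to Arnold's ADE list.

The Hessian of f at 0 has rank 0. Corank 2; j^3 = -2*(p + q)*(2*p^2 + 6*p*q + 5*q^2) splits into three distinct lines over C (the quadratic factor has nonzero discriminant), so D_4.

D_4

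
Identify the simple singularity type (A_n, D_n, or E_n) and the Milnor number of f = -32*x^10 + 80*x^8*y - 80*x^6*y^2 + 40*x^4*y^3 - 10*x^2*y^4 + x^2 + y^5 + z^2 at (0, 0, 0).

Type A4, Milnor number mu = 4.

The Hessian of f at 0 has rank 2. Corank 1: A-series; mu = 4 gives A_4.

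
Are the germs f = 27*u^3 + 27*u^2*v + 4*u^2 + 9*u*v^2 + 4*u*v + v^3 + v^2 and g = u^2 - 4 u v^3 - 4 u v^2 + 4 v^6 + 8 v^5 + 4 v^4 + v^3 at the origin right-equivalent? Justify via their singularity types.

The Hessian of f at 0 has rank 1. Corank 1: A-series; mu = 2 gives A_2. The Hessian of g at 0 has rank 1. Corank 1: A-series; mu = 2 gives A_2. Both have type A_2, hence right-equivalent.

Yes.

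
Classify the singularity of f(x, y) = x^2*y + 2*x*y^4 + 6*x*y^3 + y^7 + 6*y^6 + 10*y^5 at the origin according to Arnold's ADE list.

The Hessian of f at 0 is [[0, 0], [0, 0]] with rank 0, so corank 2. A Groebner basis of the Jacobian ideal J(f) in C{x,y} is {x^3, x^2*y, 3*x^2/4 + x*y^2, x^2/12 + x*y/3 + y^3}; counting standard monomials gives mu = 6. Corank 2; j^3 = x^2*y has shape L^2 M (L != M), so D-series; mu = 6 gives D_6.

D_6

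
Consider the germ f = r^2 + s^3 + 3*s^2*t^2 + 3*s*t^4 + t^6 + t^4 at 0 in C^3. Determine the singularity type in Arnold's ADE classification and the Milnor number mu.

Type E_6, Milnor number mu = 6.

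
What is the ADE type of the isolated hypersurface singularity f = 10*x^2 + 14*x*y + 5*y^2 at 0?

A1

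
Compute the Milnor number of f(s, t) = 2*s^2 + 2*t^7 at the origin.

The Hessian of f at 0 has rank 1. Corank 1: A-series; mu = 6 gives A_6.

6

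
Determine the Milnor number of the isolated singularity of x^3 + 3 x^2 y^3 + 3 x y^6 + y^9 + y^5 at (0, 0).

8

The Hessian of f at 0 has rank 0. Corank 2; j^3 = x^3 is a perfect cube, so E-series; the 5-jet and mu = 8 give E_8.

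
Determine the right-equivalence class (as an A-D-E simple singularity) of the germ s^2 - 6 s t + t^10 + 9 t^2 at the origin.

A_9

The Hessian of f at 0 has rank 1. Corank 1: A-series; mu = 9 gives A_9.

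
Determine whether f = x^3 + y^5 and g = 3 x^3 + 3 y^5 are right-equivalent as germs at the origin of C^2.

Yes.

The Hessian of f at 0 is [[0, 0], [0, 0]] with rank 0, so corank 2. A Groebner basis of the Jacobian ideal J(f) in C{x,y} is {y^4, x^2}; counting standard monomials gives mu = 8. Corank 2; j^3 = x^3 is a perfect cube, so E-series; the 5-jet and mu = 8 give E_8. The Hessian of g at 0 is [[0, 0], [0, 0]] with rank 0, so corank 2. A Groebner basis of the Jacobian ideal J(g) in C{x,y} is {y^4, x^2}; counting standard monomials gives mu = 8. Corank 2; j^3 = 3*x^3 is a perfect cube, so E-series; the 5-jet and mu = 8 give E_8. Both have type E_8, hence right-equivalent.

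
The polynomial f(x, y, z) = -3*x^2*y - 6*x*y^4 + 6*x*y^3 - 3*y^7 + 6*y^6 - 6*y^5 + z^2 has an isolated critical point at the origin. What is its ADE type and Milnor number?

Type D_6, Milnor number mu = 6.

The Hessian of f at 0 has rank 1. Corank 2; j^3 = -3*x^2*y has shape L^2 M (L != M), so D-series; mu = 6 gives D_6.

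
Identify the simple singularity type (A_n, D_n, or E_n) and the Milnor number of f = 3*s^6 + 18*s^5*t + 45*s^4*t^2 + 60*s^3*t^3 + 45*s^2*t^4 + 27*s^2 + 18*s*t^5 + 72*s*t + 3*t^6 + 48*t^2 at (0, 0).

The Hessian of f at 0 has rank 1. Corank 1: A-series; mu = 5 gives A_5.

Type A5, Milnor number mu = 5.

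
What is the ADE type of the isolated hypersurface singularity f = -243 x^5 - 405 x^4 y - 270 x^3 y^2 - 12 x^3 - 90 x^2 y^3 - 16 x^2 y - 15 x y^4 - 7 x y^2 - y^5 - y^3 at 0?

The Hessian of f at 0 has rank 0. Corank 2; j^3 = -(2*x + y)^2*(3*x + y) has shape L^2 M (L != M), so D-series; mu = 6 gives D_6.

D_{6}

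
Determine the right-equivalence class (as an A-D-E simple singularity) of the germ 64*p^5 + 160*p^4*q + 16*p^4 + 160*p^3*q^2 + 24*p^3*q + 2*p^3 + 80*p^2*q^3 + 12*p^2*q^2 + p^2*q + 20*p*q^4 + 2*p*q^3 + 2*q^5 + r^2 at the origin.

D6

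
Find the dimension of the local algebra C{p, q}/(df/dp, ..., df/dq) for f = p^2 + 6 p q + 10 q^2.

1

The Hessian of f at 0 is [[2, 6], [6, 20]] with rank 2, so corank 0. A Groebner basis of the Jacobian ideal J(f) in C{p,q} is {p, q}; counting standard monomials gives mu = 1. Corank 0: nondegenerate Morse point, so A_1.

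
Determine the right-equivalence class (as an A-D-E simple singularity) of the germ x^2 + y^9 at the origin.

A_{8}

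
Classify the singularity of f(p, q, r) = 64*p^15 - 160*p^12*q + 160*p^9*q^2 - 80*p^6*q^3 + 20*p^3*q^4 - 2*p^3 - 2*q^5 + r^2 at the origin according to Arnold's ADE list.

The Hessian of f at 0 is [[0, 0, 0], [0, 0, 0], [0, 0, 2]] with rank 1, so corank 2. A Groebner basis of the Jacobian ideal J(f) in C{p,q,r} is {q^4, p^2, r}; counting standard monomials gives mu = 8. Corank 2; j^3 = -2*p^3 is a perfect cube, so E-series; the 5-jet and mu = 8 give E_8.

E_8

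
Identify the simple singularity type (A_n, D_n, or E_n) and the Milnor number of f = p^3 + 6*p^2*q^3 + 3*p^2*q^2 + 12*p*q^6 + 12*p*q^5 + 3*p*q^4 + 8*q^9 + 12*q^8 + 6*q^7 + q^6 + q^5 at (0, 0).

Type E_8, Milnor number mu = 8.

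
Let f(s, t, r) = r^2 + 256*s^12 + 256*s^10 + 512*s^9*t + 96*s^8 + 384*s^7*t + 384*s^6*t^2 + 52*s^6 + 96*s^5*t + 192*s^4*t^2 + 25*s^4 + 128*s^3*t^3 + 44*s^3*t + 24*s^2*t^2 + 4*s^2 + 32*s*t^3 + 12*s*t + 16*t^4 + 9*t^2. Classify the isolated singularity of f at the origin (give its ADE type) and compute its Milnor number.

The Hessian of f at 0 has rank 2. Corank 1: A-series; mu = 3 gives A_3.

Type A_{3}, Milnor number mu = 3.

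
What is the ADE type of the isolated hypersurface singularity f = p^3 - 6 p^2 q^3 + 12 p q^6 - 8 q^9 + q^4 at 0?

E_{6}

The Hessian of f at 0 is [[0, 0], [0, 0]] with rank 0, so corank 2. A Groebner basis of the Jacobian ideal J(f) in C{p,q} is {q^3, p^2}; counting standard monomials gives mu = 6. Corank 2; j^3 = p^3 is a perfect cube, so E-series; the 4-jet and mu = 6 give E_6.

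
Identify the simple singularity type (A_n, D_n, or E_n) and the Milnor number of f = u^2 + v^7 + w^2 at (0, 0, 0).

The Hessian of f at 0 is [[2, 0, 0], [0, 0, 0], [0, 0, 2]] with rank 2, so corank 1. A Groebner basis of the Jacobian ideal J(f) in C{u,v,w} is {v^6, u, w}; counting standard monomials gives mu = 6. Corank 1: A-series; mu = 6 gives A_6.

Type A_{6}, Milnor number mu = 6.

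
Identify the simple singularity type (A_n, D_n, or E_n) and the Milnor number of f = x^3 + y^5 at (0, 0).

Type E_{8}, Milnor number mu = 8.

The Hessian of f at 0 has rank 0. Corank 2; j^3 = x^3 is a perfect cube, so E-series; the 5-jet and mu = 8 give E_8.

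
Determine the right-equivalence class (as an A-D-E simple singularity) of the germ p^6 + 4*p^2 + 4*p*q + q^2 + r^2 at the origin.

The Hessian of f at 0 is [[8, 4, 0], [4, 2, 0], [0, 0, 2]] with rank 2, so corank 1. A Groebner basis of the Jacobian ideal J(f) in C{p,q,r} is {q^5, p + q/2, r}; counting standard monomials gives mu = 5. Corank 1: A-series; mu = 5 gives A_5.

A5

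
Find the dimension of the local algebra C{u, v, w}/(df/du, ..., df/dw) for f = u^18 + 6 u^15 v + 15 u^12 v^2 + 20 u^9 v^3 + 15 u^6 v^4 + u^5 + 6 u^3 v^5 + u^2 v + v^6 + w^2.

The Hessian of f at 0 has rank 1. Corank 2; j^3 = u^2*v has shape L^2 M (L != M), so D-series; mu = 7 gives D_7.

7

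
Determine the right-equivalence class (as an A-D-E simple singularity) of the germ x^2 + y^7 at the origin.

The Hessian of f at 0 has rank 1. Corank 1: A-series; mu = 6 gives A_6.

A_6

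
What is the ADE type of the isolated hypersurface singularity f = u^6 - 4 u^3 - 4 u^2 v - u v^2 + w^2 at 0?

D_7

The Hessian of f at 0 has rank 1. Corank 2; j^3 = -u*(2*u + v)^2 has shape L^2 M (L != M), so D-series; mu = 7 gives D_7.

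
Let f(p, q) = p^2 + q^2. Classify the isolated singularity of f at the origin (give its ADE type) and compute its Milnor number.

Type A_{1}, Milnor number mu = 1.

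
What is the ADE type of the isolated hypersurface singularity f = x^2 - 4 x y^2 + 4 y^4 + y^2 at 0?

The Hessian of f at 0 has rank 2. Corank 0: nondegenerate Morse point, so A_1.

A_1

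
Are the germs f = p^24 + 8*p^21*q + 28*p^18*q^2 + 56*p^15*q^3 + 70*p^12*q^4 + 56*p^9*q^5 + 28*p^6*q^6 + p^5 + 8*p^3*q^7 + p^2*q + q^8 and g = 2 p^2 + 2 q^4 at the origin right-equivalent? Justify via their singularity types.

No.

The Hessian of f at 0 is [[0, 0], [0, 0]] with rank 0, so corank 2. A Groebner basis of the Jacobian ideal J(f) in C{p,q} is {p^2/8 + q^7, p^3, p*q}; counting standard monomials gives mu = 9. Corank 2; j^3 = p^2*q has shape L^2 M (L != M), so D-series; mu = 9 gives D_9. The Hessian of g at 0 is [[4, 0], [0, 0]] with rank 1, so corank 1. A Groebner basis of the Jacobian ideal J(g) in C{p,q} is {q^3, p}; counting standard monomials gives mu = 3. Corank 1: A-series; mu = 3 gives A_3. f is D_9 but g is A_3, hence not right-equivalent.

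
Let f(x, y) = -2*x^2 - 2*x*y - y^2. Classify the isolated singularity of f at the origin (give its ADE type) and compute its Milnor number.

The Hessian of f at 0 has rank 2. Corank 0: nondegenerate Morse point, so A_1.

Type A_{1}, Milnor number mu = 1.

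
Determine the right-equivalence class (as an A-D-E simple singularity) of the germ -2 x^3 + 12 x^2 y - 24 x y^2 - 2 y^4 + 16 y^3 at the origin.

E6

The Hessian of f at 0 is [[0, 0], [0, 0]] with rank 0, so corank 2. A Groebner basis of the Jacobian ideal J(f) in C{x,y} is {y^3, x^2 - 4*x*y + 4*y^2}; counting standard monomials gives mu = 6. Corank 2; j^3 = -2*(x - 2*y)^3 is a perfect cube, so E-series; the 4-jet and mu = 6 give E_6.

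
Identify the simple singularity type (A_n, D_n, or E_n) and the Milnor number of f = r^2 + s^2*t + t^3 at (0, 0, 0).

Type D4, Milnor number mu = 4.

The Hessian of f at 0 has rank 1. Corank 2; j^3 = t*(s^2 + t^2) splits into three distinct lines over C (the quadratic factor has nonzero discriminant), so D_4.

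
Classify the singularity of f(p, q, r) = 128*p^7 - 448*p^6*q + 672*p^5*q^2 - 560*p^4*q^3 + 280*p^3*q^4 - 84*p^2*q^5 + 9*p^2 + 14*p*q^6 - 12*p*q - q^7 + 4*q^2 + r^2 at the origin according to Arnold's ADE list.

The Hessian of f at 0 is [[18, -12, 0], [-12, 8, 0], [0, 0, 2]] with rank 2, so corank 1. A Groebner basis of the Jacobian ideal J(f) in C{p,q,r} is {q^6, p - 2*q/3, r}; counting standard monomials gives mu = 6. Corank 1: A-series; mu = 6 gives A_6.

A6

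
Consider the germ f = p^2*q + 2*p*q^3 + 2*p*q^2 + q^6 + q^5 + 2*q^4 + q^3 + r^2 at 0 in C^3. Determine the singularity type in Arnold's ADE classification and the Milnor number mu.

Type D7, Milnor number mu = 7.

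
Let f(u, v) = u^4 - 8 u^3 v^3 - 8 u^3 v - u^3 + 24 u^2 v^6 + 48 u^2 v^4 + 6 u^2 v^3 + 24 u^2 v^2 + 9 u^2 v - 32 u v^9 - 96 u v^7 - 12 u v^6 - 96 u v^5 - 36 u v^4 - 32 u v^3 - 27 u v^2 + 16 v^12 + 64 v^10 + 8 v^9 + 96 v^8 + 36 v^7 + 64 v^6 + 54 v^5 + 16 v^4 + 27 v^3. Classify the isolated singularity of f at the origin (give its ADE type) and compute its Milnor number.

Type E_6, Milnor number mu = 6.

The Hessian of f at 0 has rank 0. Corank 2; j^3 = -(u - 3*v)^3 is a perfect cube, so E-series; the 4-jet and mu = 6 give E_6.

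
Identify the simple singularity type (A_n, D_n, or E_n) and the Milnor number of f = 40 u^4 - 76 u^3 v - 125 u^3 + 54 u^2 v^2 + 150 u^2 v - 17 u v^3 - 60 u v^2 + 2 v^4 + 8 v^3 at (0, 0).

Type E_{7}, Milnor number mu = 7.

The Hessian of f at 0 has rank 0. Corank 2; j^3 = -(5*u - 2*v)^3 is a perfect cube, so E-series; the 4-jet and mu = 7 give E_7.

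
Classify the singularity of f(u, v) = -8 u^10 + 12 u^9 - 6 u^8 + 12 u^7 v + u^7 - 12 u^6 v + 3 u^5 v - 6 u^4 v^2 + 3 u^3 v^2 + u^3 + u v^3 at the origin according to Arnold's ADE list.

The Hessian of f at 0 has rank 0. Corank 2; j^3 = u^3 is a perfect cube, so E-series; the 4-jet and mu = 7 give E_7.

E_7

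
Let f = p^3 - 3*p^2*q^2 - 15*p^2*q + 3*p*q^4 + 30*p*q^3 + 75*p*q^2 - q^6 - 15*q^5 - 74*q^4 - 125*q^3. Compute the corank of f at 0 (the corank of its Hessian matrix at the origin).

2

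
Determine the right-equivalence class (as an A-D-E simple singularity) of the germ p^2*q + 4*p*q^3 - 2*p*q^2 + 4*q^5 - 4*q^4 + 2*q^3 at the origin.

D_4

The Hessian of f at 0 is [[0, 0], [0, 0]] with rank 0, so corank 2. A Groebner basis of the Jacobian ideal J(f) in C{p,q} is {q^3, p^2 + 2*q^2, p*q - q^2}; counting standard monomials gives mu = 4. Corank 2; j^3 = q*(p^2 - 2*p*q + 2*q^2) splits into three distinct lines over C (the quadratic factor has nonzero discriminant), so D_4.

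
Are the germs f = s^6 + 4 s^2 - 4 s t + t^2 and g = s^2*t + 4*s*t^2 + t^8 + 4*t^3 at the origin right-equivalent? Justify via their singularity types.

No.

The Hessian of f at 0 is [[8, -4], [-4, 2]] with rank 1, so corank 1. A Groebner basis of the Jacobian ideal J(f) in C{s,t} is {t^5, s - t/2}; counting standard monomials gives mu = 5. Corank 1: A-series; mu = 5 gives A_5. The Hessian of g at 0 is [[0, 0], [0, 0]] with rank 0, so corank 2. A Groebner basis of the Jacobian ideal J(g) in C{s,t} is {s^2/8 + t^7 - t^2/2, s^3 + 8*t^3, s*t + 2*t^2}; counting standard monomials gives mu = 9. Corank 2; j^3 = t*(s + 2*t)^2 has shape L^2 M (L != M), so D-series; mu = 9 gives D_9. f is A_5 but g is D_9, hence not right-equivalent.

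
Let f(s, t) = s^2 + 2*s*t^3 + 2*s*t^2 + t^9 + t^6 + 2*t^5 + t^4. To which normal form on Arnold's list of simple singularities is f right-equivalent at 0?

A8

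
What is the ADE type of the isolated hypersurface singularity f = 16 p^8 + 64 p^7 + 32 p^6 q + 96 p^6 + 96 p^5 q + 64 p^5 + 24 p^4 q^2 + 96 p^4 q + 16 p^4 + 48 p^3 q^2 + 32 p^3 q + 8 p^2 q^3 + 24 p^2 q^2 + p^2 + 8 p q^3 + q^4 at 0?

The Hessian of f at 0 is [[2, 0], [0, 0]] with rank 1, so corank 1. A Groebner basis of the Jacobian ideal J(f) in C{p,q} is {q^3, p}; counting standard monomials gives mu = 3. Corank 1: A-series; mu = 3 gives A_3.

A_{3}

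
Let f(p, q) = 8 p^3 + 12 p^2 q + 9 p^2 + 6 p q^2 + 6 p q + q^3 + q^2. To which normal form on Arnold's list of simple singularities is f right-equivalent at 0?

The Hessian of f at 0 has rank 1. Corank 1: A-series; mu = 2 gives A_2.

A_{2}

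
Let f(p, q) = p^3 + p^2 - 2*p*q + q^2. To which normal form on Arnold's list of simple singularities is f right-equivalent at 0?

The Hessian of f at 0 is [[2, -2], [-2, 2]] with rank 1, so corank 1. A Groebner basis of the Jacobian ideal J(f) in C{p,q} is {q^2, p - q}; counting standard monomials gives mu = 2. Corank 1: A-series; mu = 2 gives A_2.

A2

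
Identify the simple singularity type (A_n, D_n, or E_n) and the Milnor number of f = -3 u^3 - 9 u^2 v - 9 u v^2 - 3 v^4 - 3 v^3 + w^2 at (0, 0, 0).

Type E6, Milnor number mu = 6.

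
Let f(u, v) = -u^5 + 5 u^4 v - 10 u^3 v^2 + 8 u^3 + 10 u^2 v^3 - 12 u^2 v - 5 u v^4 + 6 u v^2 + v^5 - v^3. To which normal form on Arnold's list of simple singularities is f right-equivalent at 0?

The Hessian of f at 0 has rank 0. Corank 2; j^3 = (2*u - v)^3 is a perfect cube, so E-series; the 5-jet and mu = 8 give E_8.

E8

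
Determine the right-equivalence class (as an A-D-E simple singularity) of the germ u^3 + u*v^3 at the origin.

E_7

The Hessian of f at 0 is [[0, 0], [0, 0]] with rank 0, so corank 2. A Groebner basis of the Jacobian ideal J(f) in C{u,v} is {u^3, u*v^2, 3*u^2 + v^3}; counting standard monomials gives mu = 7. Corank 2; j^3 = u^3 is a perfect cube, so E-series; the 4-jet and mu = 7 give E_7.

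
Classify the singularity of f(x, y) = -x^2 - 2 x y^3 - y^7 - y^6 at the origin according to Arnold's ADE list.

A6

The Hessian of f at 0 has rank 1. Corank 1: A-series; mu = 6 gives A_6.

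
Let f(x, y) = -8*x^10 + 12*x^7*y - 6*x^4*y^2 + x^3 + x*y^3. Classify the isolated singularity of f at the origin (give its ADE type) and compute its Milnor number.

Type E7, Milnor number mu = 7.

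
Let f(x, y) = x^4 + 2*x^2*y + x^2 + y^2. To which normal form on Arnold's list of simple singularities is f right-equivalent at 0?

A_1

The Hessian of f at 0 has rank 2. Corank 0: nondegenerate Morse point, so A_1.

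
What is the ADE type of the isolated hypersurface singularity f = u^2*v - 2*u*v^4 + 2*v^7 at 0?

D_8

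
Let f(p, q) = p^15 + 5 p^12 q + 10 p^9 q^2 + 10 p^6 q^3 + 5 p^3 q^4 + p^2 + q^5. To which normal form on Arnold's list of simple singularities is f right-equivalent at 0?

A4

The Hessian of f at 0 has rank 1. Corank 1: A-series; mu = 4 gives A_4.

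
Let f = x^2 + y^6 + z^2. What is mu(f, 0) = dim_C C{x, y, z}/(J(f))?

5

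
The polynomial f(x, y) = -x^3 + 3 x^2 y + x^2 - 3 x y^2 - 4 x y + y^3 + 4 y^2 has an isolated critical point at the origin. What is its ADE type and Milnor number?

Type A_{2}, Milnor number mu = 2.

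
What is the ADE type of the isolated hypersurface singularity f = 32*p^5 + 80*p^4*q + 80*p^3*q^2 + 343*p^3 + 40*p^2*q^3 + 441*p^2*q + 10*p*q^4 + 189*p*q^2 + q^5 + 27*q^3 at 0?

E_{8}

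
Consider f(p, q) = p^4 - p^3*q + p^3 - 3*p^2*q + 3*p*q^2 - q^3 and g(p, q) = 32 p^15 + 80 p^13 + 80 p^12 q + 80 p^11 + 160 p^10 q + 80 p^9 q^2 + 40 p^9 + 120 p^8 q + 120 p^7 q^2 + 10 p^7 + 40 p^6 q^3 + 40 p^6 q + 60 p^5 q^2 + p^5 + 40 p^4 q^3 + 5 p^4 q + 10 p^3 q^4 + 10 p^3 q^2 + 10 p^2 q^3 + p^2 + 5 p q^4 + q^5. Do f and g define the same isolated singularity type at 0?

The Hessian of f at 0 is [[0, 0], [0, 0]] with rank 0, so corank 2. A Groebner basis of the Jacobian ideal J(f) in C{p,q} is {3*p^2 - 6*p*q + q^4 + q^3 + 3*q^2, p^3 + 3*p^2 - 6*p*q + 3*q^2, p^2*q + 3*p^2 - 6*p*q + 3*q^2, 2*p^2 + p*q^2 - 4*p*q - q^3/3 + 2*q^2}; counting standard monomials gives mu = 7. Corank 2; j^3 = (p - q)^3 is a perfect cube, so E-series; the 4-jet and mu = 7 give E_7. The Hessian of g at 0 is [[2, 0], [0, 0]] with rank 1, so corank 1. A Groebner basis of the Jacobian ideal J(g) in C{p,q} is {q^4, p}; counting standard monomials gives mu = 4. Corank 1: A-series; mu = 4 gives A_4. f is E_7 but g is A_4, hence not right-equivalent.

No.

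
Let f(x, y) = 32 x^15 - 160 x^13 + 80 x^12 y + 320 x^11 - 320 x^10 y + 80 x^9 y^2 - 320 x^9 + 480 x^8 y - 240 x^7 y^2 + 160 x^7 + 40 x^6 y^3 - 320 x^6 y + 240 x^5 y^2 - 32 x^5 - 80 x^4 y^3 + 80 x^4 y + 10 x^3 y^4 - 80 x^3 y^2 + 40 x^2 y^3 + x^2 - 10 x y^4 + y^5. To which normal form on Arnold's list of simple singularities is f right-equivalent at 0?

A_{4}

The Hessian of f at 0 has rank 1. Corank 1: A-series; mu = 4 gives A_4.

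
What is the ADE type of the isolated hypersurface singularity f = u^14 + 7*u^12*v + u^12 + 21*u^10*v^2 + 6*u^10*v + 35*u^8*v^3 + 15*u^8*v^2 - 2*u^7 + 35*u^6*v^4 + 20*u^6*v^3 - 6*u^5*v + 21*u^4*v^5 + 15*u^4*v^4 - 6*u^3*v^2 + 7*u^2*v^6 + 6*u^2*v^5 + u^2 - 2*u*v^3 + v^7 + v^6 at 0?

A6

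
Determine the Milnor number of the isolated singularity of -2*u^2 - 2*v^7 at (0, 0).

6

The Hessian of f at 0 has rank 1. Corank 1: A-series; mu = 6 gives A_6.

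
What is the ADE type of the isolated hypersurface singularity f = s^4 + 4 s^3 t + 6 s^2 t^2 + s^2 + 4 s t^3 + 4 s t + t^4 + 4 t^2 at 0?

A_{3}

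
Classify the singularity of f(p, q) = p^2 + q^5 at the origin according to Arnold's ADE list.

A_4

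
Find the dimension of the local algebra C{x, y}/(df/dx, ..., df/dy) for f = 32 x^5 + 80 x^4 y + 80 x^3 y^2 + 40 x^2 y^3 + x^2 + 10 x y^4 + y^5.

The Hessian of f at 0 is [[2, 0], [0, 0]] with rank 1, so corank 1. A Groebner basis of the Jacobian ideal J(f) in C{x,y} is {y^4, x}; counting standard monomials gives mu = 4. Corank 1: A-series; mu = 4 gives A_4.

4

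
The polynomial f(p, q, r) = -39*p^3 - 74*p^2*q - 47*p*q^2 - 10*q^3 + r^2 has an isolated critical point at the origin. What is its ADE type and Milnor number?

The Hessian of f at 0 is [[0, 0, 0], [0, 0, 0], [0, 0, 2]] with rank 1, so corank 2. A Groebner basis of the Jacobian ideal J(f) in C{p,q,r} is {q^3, p^2 - 11*q^2/23, p*q + 16*q^2/23, r}; counting standard monomials gives mu = 4. Corank 2; j^3 = -(3*p + 2*q)*(13*p^2 + 16*p*q + 5*q^2) splits into three distinct lines over C (the quadratic factor has nonzero discriminant), so D_4.

Type D4, Milnor number mu = 4.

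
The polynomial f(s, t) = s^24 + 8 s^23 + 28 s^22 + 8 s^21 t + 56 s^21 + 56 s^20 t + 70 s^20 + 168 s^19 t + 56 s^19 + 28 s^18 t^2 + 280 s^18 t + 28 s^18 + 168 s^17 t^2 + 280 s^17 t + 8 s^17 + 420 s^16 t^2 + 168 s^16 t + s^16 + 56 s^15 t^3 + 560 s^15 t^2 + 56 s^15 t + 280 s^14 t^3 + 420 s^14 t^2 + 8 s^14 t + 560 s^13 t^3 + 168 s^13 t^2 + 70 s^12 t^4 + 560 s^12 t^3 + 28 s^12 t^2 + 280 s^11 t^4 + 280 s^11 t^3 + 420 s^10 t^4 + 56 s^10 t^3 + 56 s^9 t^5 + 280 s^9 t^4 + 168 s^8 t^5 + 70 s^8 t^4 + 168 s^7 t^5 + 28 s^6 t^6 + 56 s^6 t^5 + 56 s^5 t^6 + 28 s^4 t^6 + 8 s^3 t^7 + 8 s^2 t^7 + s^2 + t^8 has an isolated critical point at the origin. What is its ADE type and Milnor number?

Type A_7, Milnor number mu = 7.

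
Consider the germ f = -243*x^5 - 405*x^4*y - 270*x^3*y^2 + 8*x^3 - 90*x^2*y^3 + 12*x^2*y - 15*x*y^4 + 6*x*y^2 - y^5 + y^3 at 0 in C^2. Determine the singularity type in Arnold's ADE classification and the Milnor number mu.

Type E8, Milnor number mu = 8.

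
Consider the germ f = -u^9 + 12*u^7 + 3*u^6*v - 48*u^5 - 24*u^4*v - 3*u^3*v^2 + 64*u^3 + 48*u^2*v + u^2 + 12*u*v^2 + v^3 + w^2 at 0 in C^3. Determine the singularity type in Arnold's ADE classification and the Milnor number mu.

The Hessian of f at 0 is [[2, 0, 0], [0, 0, 0], [0, 0, 2]] with rank 2, so corank 1. A Groebner basis of the Jacobian ideal J(f) in C{u,v,w} is {v^2, u, w}; counting standard monomials gives mu = 2. Corank 1: A-series; mu = 2 gives A_2.

Type A_2, Milnor number mu = 2.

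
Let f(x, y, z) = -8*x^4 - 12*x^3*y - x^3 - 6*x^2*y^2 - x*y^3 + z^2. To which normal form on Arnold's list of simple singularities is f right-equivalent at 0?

The Hessian of f at 0 is [[0, 0, 0], [0, 0, 0], [0, 0, 2]] with rank 1, so corank 2. A Groebner basis of the Jacobian ideal J(f) in C{x,y,z} is {3*x^2/4 + y^4 + y^3/4, x^3, x^2*y - x^2/4 - y^3/12, x^2 + x*y^2 + y^3/3, z}; counting standard monomials gives mu = 7. Corank 2; j^3 = -x^3 is a perfect cube, so E-series; the 4-jet and mu = 7 give E_7.

E7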